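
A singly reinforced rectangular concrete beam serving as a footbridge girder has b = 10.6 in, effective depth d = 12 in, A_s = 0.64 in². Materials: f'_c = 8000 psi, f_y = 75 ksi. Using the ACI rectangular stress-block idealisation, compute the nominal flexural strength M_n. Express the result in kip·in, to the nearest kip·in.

M_n ≈ 560 kip·in

T = A_s f_y = 0.64 × 75 = 48 kips.
a = T/(0.85 f'_c b) = 48/(0.85 × 8 × 10.6) = 0.666 in.
M_n = T(d − a/2) = 48 × (12 − 0.333) = 560.0 kip·in.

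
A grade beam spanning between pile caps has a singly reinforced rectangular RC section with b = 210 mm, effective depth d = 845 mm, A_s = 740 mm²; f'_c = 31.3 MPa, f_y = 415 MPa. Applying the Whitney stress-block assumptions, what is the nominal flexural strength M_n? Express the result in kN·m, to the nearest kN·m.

M_n ≈ 251 kN·m

T = A_s f_y = 740 × 415 = 307100 N = 307.1 kN.
From C = T: a = T/(0.85 f'_c b) = 307100/(0.85 × 31.3 × 210) = 54.97 mm.
M_n = T(d − a/2) = 307.1 kN × (845 − 27.485) mm = 251.06 kN·m.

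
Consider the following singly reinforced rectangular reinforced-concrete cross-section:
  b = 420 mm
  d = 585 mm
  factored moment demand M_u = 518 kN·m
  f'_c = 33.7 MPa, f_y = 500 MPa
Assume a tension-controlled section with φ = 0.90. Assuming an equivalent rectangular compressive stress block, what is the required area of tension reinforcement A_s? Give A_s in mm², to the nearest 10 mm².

A_s ≈ 2130 mm²

M_n = M_u/φ = 518/0.90 = 575.556 kN·m.
With M_n = 0.85 f'_c a b (d − a/2), solve the quadratic for a:
a = d − √(d² − 2M_n/(0.85 f'_c b)) = 585 − √(585² − 2 × 575.556×10⁶/(0.85 × 33.7 × 420)) = 88.47 mm.
A_s = 0.85 f'_c a b / f_y = 0.85 × 33.7 × 88.47 × 420 / 500 = 2128.7 mm².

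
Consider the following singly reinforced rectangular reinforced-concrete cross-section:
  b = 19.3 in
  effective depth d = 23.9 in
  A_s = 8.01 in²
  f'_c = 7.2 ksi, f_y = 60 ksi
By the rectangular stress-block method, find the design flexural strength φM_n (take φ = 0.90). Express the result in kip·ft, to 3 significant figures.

T = A_s f_y = 8.01 × 60 = 480.6 kips.
a = T/(0.85 f'_c b) = 480.6/(0.85 × 7.2 × 19.3) = 4.069 in.
M_n = T(d − a/2) = 480.6 × (23.9 − 2.0345) = 10508.6 kip·in = 10508.6/12 = 875.72 kip·ft.
φM_n = 0.90 × 875.72 = 788.15 kip·ft.

φM_n ≈ 788 kip·ft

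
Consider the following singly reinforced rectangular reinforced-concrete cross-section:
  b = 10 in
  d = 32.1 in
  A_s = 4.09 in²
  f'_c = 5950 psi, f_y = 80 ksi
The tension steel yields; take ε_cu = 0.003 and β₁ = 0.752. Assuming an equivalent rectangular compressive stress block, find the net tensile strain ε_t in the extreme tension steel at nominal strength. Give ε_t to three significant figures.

a = A_s f_y/(0.85 f'_c b) = 6.470 in.
β₁ = 0.752, so c = a/β₁ = 6.470/0.752 = 8.604 in.
From the linear strain diagram with ε_cu = 0.003: ε_t = 0.003 (d − c)/c = 0.003 × (32.1 − 8.604)/8.604 = 0.00819.
Since ε_t ≥ 0.005, the section is tension-controlled.

ε_t ≈ 0.00819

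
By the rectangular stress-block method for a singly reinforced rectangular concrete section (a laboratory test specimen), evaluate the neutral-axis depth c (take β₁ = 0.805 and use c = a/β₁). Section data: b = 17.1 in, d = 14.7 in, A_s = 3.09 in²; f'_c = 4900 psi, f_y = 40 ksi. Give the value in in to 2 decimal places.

c ≈ 2.16 in

T = A_s f_y = 3.09 × 40 = 123.6 kips.
a = T/(0.85 f'_c b) = 123.6/(0.85 × 4.9 × 17.1) = 1.7354 in.
With β₁ = 0.805, c = a/β₁ = 1.7354/0.805 = 2.16 in.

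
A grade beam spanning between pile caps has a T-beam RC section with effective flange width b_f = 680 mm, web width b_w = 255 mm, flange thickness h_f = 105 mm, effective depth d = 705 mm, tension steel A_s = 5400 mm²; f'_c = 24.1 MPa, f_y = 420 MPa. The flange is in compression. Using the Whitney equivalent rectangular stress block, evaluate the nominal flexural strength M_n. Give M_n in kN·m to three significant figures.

M_n ≈ 1380 kN·m

Tension: T = A_s f_y = 5400 × 420 = 2268000 N.
Try a within the flange: a = T/(0.85 f'_c b_f) = 2268000/(0.85 × 24.1 × 680) = 162.82 mm.
a = 162.82 > h_f = 105 mm: the block extends into the web. Split into flange-overhang and web parts.
C_f = 0.85 f'_c (b_f − b_w) h_f = 0.85 × 24.1 × (680 − 255) × 105 = 914143 N.
Remaining web compression depth: a_w = (T − C_f)/(0.85 f'_c b_w) = (2268000 − 914143)/(0.85 × 24.1 × 255) = 259.18 mm.
M_n = C_f(d − h_f/2) + (T − C_f)(d − a_w/2) = 914143 × (705 − 52.5) + 1353857 × (705 − 129.59) = 596.48 + 779.02 = 1375.50 × 10⁶ N·mm.
M_n = 1375.50 kN·m.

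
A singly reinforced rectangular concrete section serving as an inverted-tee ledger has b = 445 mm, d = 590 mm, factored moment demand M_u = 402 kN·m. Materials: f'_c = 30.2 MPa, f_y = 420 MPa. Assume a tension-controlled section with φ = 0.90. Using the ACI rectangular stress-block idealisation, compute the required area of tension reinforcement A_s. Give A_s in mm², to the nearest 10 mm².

A_s ≈ 1920 mm²

M_n = M_u/φ = 402/0.90 = 446.667 kN·m.
With M_n = 0.85 f'_c a b (d − a/2), solve the quadratic for a:
a = d − √(d² − 2M_n/(0.85 f'_c b)) = 590 − √(590² − 2 × 446.667×10⁶/(0.85 × 30.2 × 445)) = 70.48 mm.
A_s = 0.85 f'_c a b / f_y = 0.85 × 30.2 × 70.48 × 445 / 420 = 1916.9 mm².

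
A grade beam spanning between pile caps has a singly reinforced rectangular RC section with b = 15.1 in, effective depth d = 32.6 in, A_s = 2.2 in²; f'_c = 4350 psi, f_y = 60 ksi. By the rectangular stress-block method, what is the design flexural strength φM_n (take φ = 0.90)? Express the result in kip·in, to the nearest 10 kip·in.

T = A_s f_y = 2.2 × 60 = 132 kips.
a = T/(0.85 f'_c b) = 132/(0.85 × 4.35 × 15.1) = 2.364 in.
M_n = T(d − a/2) = 132 × (32.6 − 1.182) = 4147.2 kip·in.
φM_n = 0.90 × 4147.2 = 3732.5 kip·in.

φM_n ≈ 3730 kip·in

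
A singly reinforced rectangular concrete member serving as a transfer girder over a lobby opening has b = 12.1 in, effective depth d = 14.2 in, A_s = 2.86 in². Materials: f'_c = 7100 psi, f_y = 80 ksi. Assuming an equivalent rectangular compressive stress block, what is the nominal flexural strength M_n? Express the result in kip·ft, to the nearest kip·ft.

T = A_s f_y = 2.86 × 80 = 228.8 kips.
a = T/(0.85 f'_c b) = 228.8/(0.85 × 7.1 × 12.1) = 3.133 in.
M_n = T(d − a/2) = 228.8 × (14.2 − 1.5665) = 2890.5 kip·in = 2890.5/12 = 240.88 kip·ft.

M_n ≈ 241 kip·ft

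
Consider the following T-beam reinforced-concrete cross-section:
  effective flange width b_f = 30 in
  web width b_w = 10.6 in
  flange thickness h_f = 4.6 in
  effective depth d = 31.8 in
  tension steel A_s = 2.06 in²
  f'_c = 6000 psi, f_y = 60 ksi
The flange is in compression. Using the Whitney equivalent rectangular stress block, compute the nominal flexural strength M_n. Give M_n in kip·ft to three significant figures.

Tension: T = A_s f_y = 2.06 × 60 = 123.6 kips.
Try a within the flange: a = T/(0.85 f'_c b_f) = 123.6/(0.85 × 6 × 30) = 0.808 in.
Since a = 0.808 ≤ h_f = 4.6 in, the stress block lies entirely in the flange; analyse as a rectangular beam of width b_f.
M_n = T(d − a/2) = 123.6 × (31.8 − 0.404) = 3880.5 kip·in.
M_n = 3880.5/12 = 323.38 kip·ft.

M_n ≈ 323 kip·ft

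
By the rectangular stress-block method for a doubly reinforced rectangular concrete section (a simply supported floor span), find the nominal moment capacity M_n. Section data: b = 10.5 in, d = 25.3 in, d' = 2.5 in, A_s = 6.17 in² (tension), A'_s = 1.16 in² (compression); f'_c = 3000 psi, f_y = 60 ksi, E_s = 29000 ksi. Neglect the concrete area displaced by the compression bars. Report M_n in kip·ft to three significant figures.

M_n ≈ 625 kip·ft

Assume both steels yield.
a = (A_s − A'_s) f_y/(0.85 f'_c b) = (6.17 − 1.16) × 60/(0.85 × 3 × 10.5) = 11.227 in.
c = a/β₁ = 11.227/0.85 = 13.208 in; ε'_s = 0.003(c − d')/c = 0.0024 ≥ ε_y = 0.0021, so the compression steel yields.
M_n = (A_s − A'_s) f_y (d − a/2) + A'_s f_y (d − d') = 300.6 × (25.3 − 5.6135) + 69.6 × (25.3 − 2.5) = 5917.8 + 1586.9 = 7504.7 kip·in = 7504.7/12 = 625.39 kip·ft.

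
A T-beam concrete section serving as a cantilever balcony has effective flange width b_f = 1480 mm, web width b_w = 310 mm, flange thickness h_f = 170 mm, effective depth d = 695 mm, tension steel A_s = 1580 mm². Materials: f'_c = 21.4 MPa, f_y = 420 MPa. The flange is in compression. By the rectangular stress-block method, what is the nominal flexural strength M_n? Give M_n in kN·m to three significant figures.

M_n ≈ 453 kN·m

Tension: T = A_s f_y = 1580 × 420 = 663600 N.
Try a within the flange: a = T/(0.85 f'_c b_f) = 663600/(0.85 × 21.4 × 1480) = 24.65 mm.
Since a = 24.65 ≤ h_f = 170 mm, the stress block lies entirely in the flange; analyse as a rectangular beam of width b_f.
M_n = T(d − a/2) = 663600 × (695 − 12.325) = 453.02 × 10⁶ N·mm.
M_n = 453.02 kN·m.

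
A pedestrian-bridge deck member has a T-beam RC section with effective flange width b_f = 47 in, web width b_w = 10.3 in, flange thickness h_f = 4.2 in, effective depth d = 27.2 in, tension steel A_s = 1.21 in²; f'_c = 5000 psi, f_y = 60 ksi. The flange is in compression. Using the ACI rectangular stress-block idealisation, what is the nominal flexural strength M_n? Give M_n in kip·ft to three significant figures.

M_n ≈ 163 kip·ft

Tension: T = A_s f_y = 1.21 × 60 = 72.6 kips.
Try a within the flange: a = T/(0.85 f'_c b_f) = 72.6/(0.85 × 5 × 47) = 0.363 in.
Since a = 0.363 ≤ h_f = 4.2 in, the stress block lies entirely in the flange; analyse as a rectangular beam of width b_f.
M_n = T(d − a/2) = 72.6 × (27.2 − 0.1815) = 1961.5 kip·in.
M_n = 1961.5/12 = 163.46 kip·ft.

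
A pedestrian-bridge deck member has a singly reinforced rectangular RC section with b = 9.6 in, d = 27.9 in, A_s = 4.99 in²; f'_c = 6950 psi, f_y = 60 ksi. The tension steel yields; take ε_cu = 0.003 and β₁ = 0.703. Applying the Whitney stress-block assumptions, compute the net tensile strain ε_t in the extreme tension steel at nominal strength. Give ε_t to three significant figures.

ε_t ≈ 0.00815

a = A_s f_y/(0.85 f'_c b) = 5.279 in.
β₁ = 0.703, so c = a/β₁ = 5.279/0.703 = 7.509 in.
From the linear strain diagram with ε_cu = 0.003: ε_t = 0.003 (d − c)/c = 0.003 × (27.9 − 7.509)/7.509 = 0.00815.
Since ε_t ≥ 0.005, the section is tension-controlled.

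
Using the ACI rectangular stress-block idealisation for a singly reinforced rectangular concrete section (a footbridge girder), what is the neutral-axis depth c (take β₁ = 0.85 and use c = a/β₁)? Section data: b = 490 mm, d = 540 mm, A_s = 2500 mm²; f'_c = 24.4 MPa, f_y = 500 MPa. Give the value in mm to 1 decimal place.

c ≈ 144.7 mm

T = A_s f_y = 2500 × 500 = 1250000 N = 1250 kN.
Setting C = 0.85 f'_c a b equal to T: a = 1250000/(0.85 × 24.4 × 490) = 123.000 mm.
With β₁ = 0.85, c = a/β₁ = 123.000/0.85 = 144.7 mm.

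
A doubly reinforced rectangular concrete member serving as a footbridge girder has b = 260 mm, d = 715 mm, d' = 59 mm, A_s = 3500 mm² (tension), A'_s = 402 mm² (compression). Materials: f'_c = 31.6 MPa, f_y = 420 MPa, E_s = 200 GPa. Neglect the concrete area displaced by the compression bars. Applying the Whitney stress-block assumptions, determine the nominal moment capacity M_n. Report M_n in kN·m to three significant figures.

M_n ≈ 920 kN·m

Assume both tension and compression steel yield.
Net tension couple steel: A_s − A'_s = 3098 mm².
a = (A_s − A'_s) f_y / (0.85 f'_c b) = 1301160/(0.85 × 31.6 × 260) = 186.32 mm.
c = a/β₁ = 186.32/0.824 = 226.12 mm; ε'_s = 0.003(c − d')/c = 0.0022 ≥ f_y/E_s = 0.0021, so compression steel does yield.
M_n = (A_s − A'_s) f_y (d − a/2) + A'_s f_y (d − d') = [1301160 × (715 − 93.16) + 168840 × (715 − 59)] × 10⁻⁶ = 809.11 + 110.76 = 919.87 kN·m.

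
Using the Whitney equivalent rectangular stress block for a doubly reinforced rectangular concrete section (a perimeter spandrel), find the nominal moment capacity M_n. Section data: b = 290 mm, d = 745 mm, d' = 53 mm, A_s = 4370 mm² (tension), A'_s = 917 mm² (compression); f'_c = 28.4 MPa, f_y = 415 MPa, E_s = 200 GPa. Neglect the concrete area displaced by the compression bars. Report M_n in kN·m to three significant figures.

Assume both tension and compression steel yield.
Net tension couple steel: A_s − A'_s = 3453 mm².
a = (A_s − A'_s) f_y / (0.85 f'_c b) = 1432995/(0.85 × 28.4 × 290) = 204.70 mm.
c = a/β₁ = 204.70/0.847 = 241.68 mm; ε'_s = 0.003(c − d')/c = 0.0023 ≥ f_y/E_s = 0.0021, so compression steel does yield.
M_n = (A_s − A'_s) f_y (d − a/2) + A'_s f_y (d − d') = [1432995 × (745 − 102.35) + 380555 × (745 − 53)] × 10⁻⁶ = 920.91 + 263.34 = 1184.25 kN·m.

M_n ≈ 1180 kN·m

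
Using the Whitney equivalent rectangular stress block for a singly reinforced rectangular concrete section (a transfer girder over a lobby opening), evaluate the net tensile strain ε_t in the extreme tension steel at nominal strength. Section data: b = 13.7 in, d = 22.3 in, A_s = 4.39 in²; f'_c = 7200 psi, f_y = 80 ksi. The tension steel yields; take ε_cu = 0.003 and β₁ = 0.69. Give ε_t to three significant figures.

ε_t ≈ 0.00802

a = A_s f_y/(0.85 f'_c b) = 4.189 in.
β₁ = 0.69, so c = a/β₁ = 4.189/0.69 = 6.071 in.
From the linear strain diagram with ε_cu = 0.003: ε_t = 0.003 (d − c)/c = 0.003 × (22.3 − 6.071)/6.071 = 0.00802.
Since ε_t ≥ 0.005, the section is tension-controlled.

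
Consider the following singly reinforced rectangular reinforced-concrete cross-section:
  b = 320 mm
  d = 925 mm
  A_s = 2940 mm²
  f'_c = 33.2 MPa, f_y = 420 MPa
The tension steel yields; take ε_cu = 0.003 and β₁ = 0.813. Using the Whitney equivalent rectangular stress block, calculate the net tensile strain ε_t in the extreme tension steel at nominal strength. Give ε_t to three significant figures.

a = A_s f_y/(0.85 f'_c b) = 136.74 mm.
β₁ = 0.813, so c = a/β₁ = 136.74/0.813 = 168.19 mm.
From the linear strain diagram with ε_cu = 0.003: ε_t = 0.003 (d − c)/c = 0.003 × (925 − 168.19)/168.19 = 0.0135.
Since ε_t ≥ 0.005, the section is tension-controlled.

ε_t ≈ 0.0135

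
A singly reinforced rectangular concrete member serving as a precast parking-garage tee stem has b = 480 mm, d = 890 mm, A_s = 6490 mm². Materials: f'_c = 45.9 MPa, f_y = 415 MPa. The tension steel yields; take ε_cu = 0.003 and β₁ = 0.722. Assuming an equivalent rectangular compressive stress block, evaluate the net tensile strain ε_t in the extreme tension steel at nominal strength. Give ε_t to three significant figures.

ε_t ≈ 0.0104

a = A_s f_y/(0.85 f'_c b) = 143.82 mm.
β₁ = 0.722, so c = a/β₁ = 143.82/0.722 = 199.20 mm.
From the linear strain diagram with ε_cu = 0.003: ε_t = 0.003 (d − c)/c = 0.003 × (890 − 199.20)/199.20 = 0.0104.
Since ε_t ≥ 0.005, the section is tension-controlled.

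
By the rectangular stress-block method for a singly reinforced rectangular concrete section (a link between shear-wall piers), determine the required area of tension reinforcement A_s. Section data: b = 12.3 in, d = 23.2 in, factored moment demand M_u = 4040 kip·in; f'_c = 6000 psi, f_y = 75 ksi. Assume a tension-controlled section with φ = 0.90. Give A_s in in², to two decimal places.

M_n = M_u/φ = 4040/0.90 = 4488.89 kip·in.
From M_n = 0.85 f'_c a b (d − a/2):
a = d − √(d² − 2M_n/(0.85 f'_c b)) = 23.2 − √(23.2² − 2 × 4488.89/(0.85 × 6 × 12.3)) = 3.322 in.
A_s = 0.85 f'_c a b / f_y = 0.85 × 6 × 3.322 × 12.3 / 75 = 2.779 in².

A_s ≈ 2.78 in²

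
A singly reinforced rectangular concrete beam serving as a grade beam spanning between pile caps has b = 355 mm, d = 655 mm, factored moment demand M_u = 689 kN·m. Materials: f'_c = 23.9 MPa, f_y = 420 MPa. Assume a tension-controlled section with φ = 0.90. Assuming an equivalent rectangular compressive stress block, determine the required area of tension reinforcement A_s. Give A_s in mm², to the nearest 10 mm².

A_s ≈ 3250 mm²

M_n = M_u/φ = 689/0.90 = 765.556 kN·m.
With M_n = 0.85 f'_c a b (d − a/2), solve the quadratic for a:
a = d − √(d² − 2M_n/(0.85 f'_c b)) = 655 − √(655² − 2 × 765.556×10⁶/(0.85 × 23.9 × 355)) = 189.47 mm.
A_s = 0.85 f'_c a b / f_y = 0.85 × 23.9 × 189.47 × 355 / 420 = 3253.4 mm².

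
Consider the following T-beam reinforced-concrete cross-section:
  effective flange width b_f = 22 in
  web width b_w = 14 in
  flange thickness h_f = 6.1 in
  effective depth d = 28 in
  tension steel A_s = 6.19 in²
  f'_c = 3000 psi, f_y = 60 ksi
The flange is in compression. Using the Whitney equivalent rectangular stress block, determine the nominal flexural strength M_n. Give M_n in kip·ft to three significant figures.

M_n ≈ 764 kip·ft

Tension: T = A_s f_y = 6.19 × 60 = 371.4 kips.
Try a within the flange: a = T/(0.85 f'_c b_f) = 371.4/(0.85 × 3 × 22) = 6.620 in.
a = 6.620 > h_f = 6.1 in: the block extends into the web. Split into flange-overhang and web parts.
C_f = 0.85 f'_c (b_f − b_w) h_f = 0.85 × 3 × (22 − 14) × 6.1 = 124.4 kips.
Remaining web compression depth: a_w = (T − C_f)/(0.85 f'_c b_w) = (371.4 − 124.4)/(0.85 × 3 × 14) = 6.919 in.
M_n = C_f(d − h_f/2) + (T − C_f)(d − a_w/2) = 124.4 × (28 − 3.05) + 247 × (28 − 3.4595) = 3103.8 + 6061.5 = 9165.3 kip·in.
M_n = 9165.3/12 = 763.78 kip·ft.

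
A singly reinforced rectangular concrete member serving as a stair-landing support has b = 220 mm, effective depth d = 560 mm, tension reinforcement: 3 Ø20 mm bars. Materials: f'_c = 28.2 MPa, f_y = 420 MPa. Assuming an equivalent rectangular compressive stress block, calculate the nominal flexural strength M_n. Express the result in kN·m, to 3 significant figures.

A_s = 3 × 314 = 942 mm².
T = A_s f_y = 942 × 420 = 395640 N = 395.64 kN.
From C = T: a = T/(0.85 f'_c b) = 395640/(0.85 × 28.2 × 220) = 75.03 mm.
M_n = T(d − a/2) = 395.64 kN × (560 − 37.515) mm = 206.72 kN·m.

M_n ≈ 207 kN·m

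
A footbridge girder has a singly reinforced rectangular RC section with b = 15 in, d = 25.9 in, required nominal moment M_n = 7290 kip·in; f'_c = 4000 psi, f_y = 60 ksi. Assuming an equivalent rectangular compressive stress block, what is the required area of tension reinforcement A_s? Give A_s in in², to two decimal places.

A_s ≈ 5.34 in²

From M_n = 0.85 f'_c a b (d − a/2):
a = d − √(d² − 2M_n/(0.85 f'_c b)) = 25.9 − √(25.9² − 2 × 7290/(0.85 × 4 × 15)) = 6.280 in.
A_s = 0.85 f'_c a b / f_y = 0.85 × 4 × 6.280 × 15 / 60 = 5.338 in².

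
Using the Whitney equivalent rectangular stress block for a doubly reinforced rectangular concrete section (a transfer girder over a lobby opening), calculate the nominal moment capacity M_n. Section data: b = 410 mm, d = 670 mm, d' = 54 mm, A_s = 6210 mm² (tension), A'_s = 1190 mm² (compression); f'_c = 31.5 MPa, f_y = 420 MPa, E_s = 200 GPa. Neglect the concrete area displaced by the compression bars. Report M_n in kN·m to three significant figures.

Assume both tension and compression steel yield.
Net tension couple steel: A_s − A'_s = 5020 mm².
a = (A_s − A'_s) f_y / (0.85 f'_c b) = 2108400/(0.85 × 31.5 × 410) = 192.06 mm.
c = a/β₁ = 192.06/0.825 = 232.80 mm; ε'_s = 0.003(c − d')/c = 0.0023 ≥ f_y/E_s = 0.0021, so compression steel does yield.
M_n = (A_s − A'_s) f_y (d − a/2) + A'_s f_y (d − d') = [2108400 × (670 − 96.03) + 499800 × (670 − 54)] × 10⁻⁶ = 1210.16 + 307.88 = 1518.04 kN·m.

M_n ≈ 1520 kN·m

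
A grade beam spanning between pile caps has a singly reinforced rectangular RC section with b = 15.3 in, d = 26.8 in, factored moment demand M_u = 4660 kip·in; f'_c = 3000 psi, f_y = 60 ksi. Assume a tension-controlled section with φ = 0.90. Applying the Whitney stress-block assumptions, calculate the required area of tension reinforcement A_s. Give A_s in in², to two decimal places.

M_n = M_u/φ = 4660/0.90 = 5177.78 kip·in.
From M_n = 0.85 f'_c a b (d − a/2):
a = d − √(d² − 2M_n/(0.85 f'_c b)) = 26.8 − √(26.8² − 2 × 5177.78/(0.85 × 3 × 15.3)) = 5.521 in.
A_s = 0.85 f'_c a b / f_y = 0.85 × 3 × 5.521 × 15.3 / 60 = 3.590 in².

A_s ≈ 3.59 in²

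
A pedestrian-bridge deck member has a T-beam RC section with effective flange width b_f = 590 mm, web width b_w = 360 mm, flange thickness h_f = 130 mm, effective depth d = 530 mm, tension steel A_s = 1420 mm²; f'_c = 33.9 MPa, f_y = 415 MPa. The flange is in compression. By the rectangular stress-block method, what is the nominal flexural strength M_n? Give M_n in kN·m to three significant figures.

M_n ≈ 302 kN·m

Tension: T = A_s f_y = 1420 × 415 = 589300 N.
Try a within the flange: a = T/(0.85 f'_c b_f) = 589300/(0.85 × 33.9 × 590) = 34.66 mm.
Since a = 34.66 ≤ h_f = 130 mm, the stress block lies entirely in the flange; analyse as a rectangular beam of width b_f.
M_n = T(d − a/2) = 589300 × (530 − 17.33) = 302.12 × 10⁶ N·mm.
M_n = 302.12 kN·m.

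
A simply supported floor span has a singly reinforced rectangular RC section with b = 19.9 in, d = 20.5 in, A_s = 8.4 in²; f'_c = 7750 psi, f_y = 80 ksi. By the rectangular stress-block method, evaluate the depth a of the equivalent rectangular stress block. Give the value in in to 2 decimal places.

a ≈ 5.13 in

T = A_s f_y = 8.4 × 80 = 672 kips.
a = T/(0.85 f'_c b) = 672/(0.85 × 7.75 × 19.9) = 5.13 in.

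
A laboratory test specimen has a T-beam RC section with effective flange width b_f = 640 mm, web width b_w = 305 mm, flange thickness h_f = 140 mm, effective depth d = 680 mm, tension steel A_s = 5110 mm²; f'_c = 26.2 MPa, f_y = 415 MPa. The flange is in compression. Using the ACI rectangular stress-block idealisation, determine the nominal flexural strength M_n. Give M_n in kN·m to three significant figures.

Tension: T = A_s f_y = 5110 × 415 = 2120650 N.
Try a within the flange: a = T/(0.85 f'_c b_f) = 2120650/(0.85 × 26.2 × 640) = 148.79 mm.
a = 148.79 > h_f = 140 mm: the block extends into the web. Split into flange-overhang and web parts.
C_f = 0.85 f'_c (b_f − b_w) h_f = 0.85 × 26.2 × (640 − 305) × 140 = 1044463 N.
Remaining web compression depth: a_w = (T − C_f)/(0.85 f'_c b_w) = (2120650 − 1044463)/(0.85 × 26.2 × 305) = 158.44 mm.
M_n = C_f(d − h_f/2) + (T − C_f)(d − a_w/2) = 1044463 × (680 − 70) + 1076187 × (680 − 79.22) = 637.12 + 646.55 = 1283.67 × 10⁶ N·mm.
M_n = 1283.67 kN·m.

M_n ≈ 1280 kN·m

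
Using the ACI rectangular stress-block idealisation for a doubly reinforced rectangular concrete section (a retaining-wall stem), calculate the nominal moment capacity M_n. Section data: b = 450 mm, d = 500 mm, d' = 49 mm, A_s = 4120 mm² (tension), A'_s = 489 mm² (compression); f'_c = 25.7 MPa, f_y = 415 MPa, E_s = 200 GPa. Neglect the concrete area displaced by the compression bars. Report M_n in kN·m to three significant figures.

M_n ≈ 729 kN·m

Assume both tension and compression steel yield.
Net tension couple steel: A_s − A'_s = 3631 mm².
a = (A_s − A'_s) f_y / (0.85 f'_c b) = 1506865/(0.85 × 25.7 × 450) = 153.29 mm.
c = a/β₁ = 153.29/0.85 = 180.34 mm; ε'_s = 0.003(c − d')/c = 0.0022 ≥ f_y/E_s = 0.0021, so compression steel does yield.
M_n = (A_s − A'_s) f_y (d − a/2) + A'_s f_y (d − d') = [1506865 × (500 − 76.645) + 202935 × (500 − 49)] × 10⁻⁶ = 637.94 + 91.52 = 729.46 kN·m.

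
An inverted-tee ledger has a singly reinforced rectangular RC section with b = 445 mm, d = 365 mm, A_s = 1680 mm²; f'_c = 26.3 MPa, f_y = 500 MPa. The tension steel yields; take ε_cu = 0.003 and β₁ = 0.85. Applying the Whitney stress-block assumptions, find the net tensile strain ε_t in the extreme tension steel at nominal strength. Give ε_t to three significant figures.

ε_t ≈ 0.00802

a = A_s f_y/(0.85 f'_c b) = 84.44 mm.
β₁ = 0.85, so c = a/β₁ = 84.44/0.85 = 99.34 mm.
From the linear strain diagram with ε_cu = 0.003: ε_t = 0.003 (d − c)/c = 0.003 × (365 − 99.34)/99.34 = 0.00802.
Since ε_t ≥ 0.005, the section is tension-controlled.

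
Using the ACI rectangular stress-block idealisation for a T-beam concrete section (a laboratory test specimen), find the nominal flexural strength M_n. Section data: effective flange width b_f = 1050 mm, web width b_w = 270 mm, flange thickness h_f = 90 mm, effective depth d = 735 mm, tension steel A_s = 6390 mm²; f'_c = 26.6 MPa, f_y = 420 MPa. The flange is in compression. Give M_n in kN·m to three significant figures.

M_n ≈ 1800 kN·m

Tension: T = A_s f_y = 6390 × 420 = 2683800 N.
Try a within the flange: a = T/(0.85 f'_c b_f) = 2683800/(0.85 × 26.6 × 1050) = 113.05 mm.
a = 113.05 > h_f = 90 mm: the block extends into the web. Split into flange-overhang and web parts.
C_f = 0.85 f'_c (b_f − b_w) h_f = 0.85 × 26.6 × (1050 − 270) × 90 = 1587222 N.
Remaining web compression depth: a_w = (T − C_f)/(0.85 f'_c b_w) = (2683800 − 1587222)/(0.85 × 26.6 × 270) = 179.63 mm.
M_n = C_f(d − h_f/2) + (T − C_f)(d − a_w/2) = 1587222 × (735 − 45) + 1096578 × (735 − 89.815) = 1095.18 + 707.50 = 1802.68 × 10⁶ N·mm.
M_n = 1802.68 kN·m.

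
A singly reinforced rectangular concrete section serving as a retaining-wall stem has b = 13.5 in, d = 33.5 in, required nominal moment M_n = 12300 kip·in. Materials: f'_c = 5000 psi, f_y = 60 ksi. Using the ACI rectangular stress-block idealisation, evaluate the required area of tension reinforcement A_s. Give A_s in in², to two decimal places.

From M_n = 0.85 f'_c a b (d − a/2):
a = d − √(d² − 2M_n/(0.85 f'_c b)) = 33.5 − √(33.5² − 2 × 12300/(0.85 × 5 × 13.5)) = 7.166 in.
A_s = 0.85 f'_c a b / f_y = 0.85 × 5 × 7.166 × 13.5 / 60 = 6.852 in².

A_s ≈ 6.85 in²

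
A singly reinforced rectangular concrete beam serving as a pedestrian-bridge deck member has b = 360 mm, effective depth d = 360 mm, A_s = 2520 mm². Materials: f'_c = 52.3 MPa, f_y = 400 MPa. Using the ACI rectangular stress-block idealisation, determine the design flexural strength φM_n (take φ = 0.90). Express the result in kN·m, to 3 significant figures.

T = A_s f_y = 2520 × 400 = 1008000 N = 1008 kN.
From C = T: a = T/(0.85 f'_c b) = 1008000/(0.85 × 52.3 × 360) = 62.99 mm.
M_n = T(d − a/2) = 1008 kN × (360 − 31.495) mm = 331.13 kN·m.
φM_n = 0.90 × 331.13 = 298.02 kN·m.

φM_n ≈ 298 kN·m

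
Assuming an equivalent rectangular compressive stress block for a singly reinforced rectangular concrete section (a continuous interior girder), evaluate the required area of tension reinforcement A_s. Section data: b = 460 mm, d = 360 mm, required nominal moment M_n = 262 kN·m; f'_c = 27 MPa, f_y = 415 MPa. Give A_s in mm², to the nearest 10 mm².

With M_n = 0.85 f'_c a b (d − a/2), solve the quadratic for a:
a = d − √(d² − 2M_n/(0.85 f'_c b)) = 360 − √(360² − 2 × 262×10⁶/(0.85 × 27 × 460)) = 77.22 mm.
A_s = 0.85 f'_c a b / f_y = 0.85 × 27 × 77.22 × 460 / 415 = 1964.4 mm².

A_s ≈ 1960 mm²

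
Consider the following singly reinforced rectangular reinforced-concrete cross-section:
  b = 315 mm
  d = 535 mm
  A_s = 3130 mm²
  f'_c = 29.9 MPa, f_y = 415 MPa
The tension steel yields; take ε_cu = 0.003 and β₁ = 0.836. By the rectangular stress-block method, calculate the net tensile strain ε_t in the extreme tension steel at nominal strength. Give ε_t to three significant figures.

ε_t ≈ 0.00527

a = A_s f_y/(0.85 f'_c b) = 162.25 mm.
β₁ = 0.836, so c = a/β₁ = 162.25/0.836 = 194.08 mm.
From the linear strain diagram with ε_cu = 0.003: ε_t = 0.003 (d − c)/c = 0.003 × (535 − 194.08)/194.08 = 0.00527.
Since ε_t ≥ 0.005, the section is tension-controlled.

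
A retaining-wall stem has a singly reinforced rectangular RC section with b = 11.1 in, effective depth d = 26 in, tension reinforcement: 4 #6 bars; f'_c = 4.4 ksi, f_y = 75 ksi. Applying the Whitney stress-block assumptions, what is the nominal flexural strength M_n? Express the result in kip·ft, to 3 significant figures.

M_n ≈ 269 kip·ft

A_s = 4 × 0.44 = 1.76 in².
T = A_s f_y = 1.76 × 75 = 132 kips.
a = T/(0.85 f'_c b) = 132/(0.85 × 4.4 × 11.1) = 3.180 in.
M_n = T(d − a/2) = 132 × (26 − 1.59) = 3222.1 kip·in = 3222.1/12 = 268.51 kip·ft.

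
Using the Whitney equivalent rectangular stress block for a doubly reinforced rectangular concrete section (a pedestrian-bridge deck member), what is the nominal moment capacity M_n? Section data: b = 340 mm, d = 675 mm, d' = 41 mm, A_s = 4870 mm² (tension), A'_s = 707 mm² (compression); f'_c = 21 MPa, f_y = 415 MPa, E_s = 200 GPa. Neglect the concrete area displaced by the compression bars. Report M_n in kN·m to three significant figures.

Assume both tension and compression steel yield.
Net tension couple steel: A_s − A'_s = 4163 mm².
a = (A_s − A'_s) f_y / (0.85 f'_c b) = 1727645/(0.85 × 21 × 340) = 284.67 mm.
c = a/β₁ = 284.67/0.85 = 334.91 mm; ε'_s = 0.003(c − d')/c = 0.0026 ≥ f_y/E_s = 0.0021, so compression steel does yield.
M_n = (A_s − A'_s) f_y (d − a/2) + A'_s f_y (d − d') = [1727645 × (675 − 142.335) + 293405 × (675 − 41)] × 10⁻⁶ = 920.26 + 186.02 = 1106.28 kN·m.

M_n ≈ 1110 kN·m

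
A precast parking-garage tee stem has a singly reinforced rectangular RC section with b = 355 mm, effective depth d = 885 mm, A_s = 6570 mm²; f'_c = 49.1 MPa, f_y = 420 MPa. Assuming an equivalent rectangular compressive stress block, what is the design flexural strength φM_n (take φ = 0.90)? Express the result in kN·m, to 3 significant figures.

T = A_s f_y = 6570 × 420 = 2759400 N = 2759.4 kN.
From C = T: a = T/(0.85 f'_c b) = 2759400/(0.85 × 49.1 × 355) = 186.25 mm.
M_n = T(d − a/2) = 2759.4 kN × (885 − 93.125) mm = 2185.10 kN·m.
φM_n = 0.90 × 2185.10 = 1966.59 kN·m.

φM_n ≈ 1970 kN·m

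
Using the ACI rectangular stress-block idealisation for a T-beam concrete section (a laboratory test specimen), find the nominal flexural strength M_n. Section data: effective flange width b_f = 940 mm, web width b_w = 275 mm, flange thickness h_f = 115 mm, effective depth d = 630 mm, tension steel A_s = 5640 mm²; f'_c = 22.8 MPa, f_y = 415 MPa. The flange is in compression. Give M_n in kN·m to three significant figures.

Tension: T = A_s f_y = 5640 × 415 = 2340600 N.
Try a within the flange: a = T/(0.85 f'_c b_f) = 2340600/(0.85 × 22.8 × 940) = 128.48 mm.
a = 128.48 > h_f = 115 mm: the block extends into the web. Split into flange-overhang and web parts.
C_f = 0.85 f'_c (b_f − b_w) h_f = 0.85 × 22.8 × (940 − 275) × 115 = 1482086 N.
Remaining web compression depth: a_w = (T − C_f)/(0.85 f'_c b_w) = (2340600 − 1482086)/(0.85 × 22.8 × 275) = 161.09 mm.
M_n = C_f(d − h_f/2) + (T − C_f)(d − a_w/2) = 1482086 × (630 − 57.5) + 858514 × (630 − 80.545) = 848.49 + 471.71 = 1320.20 × 10⁶ N·mm.
M_n = 1320.20 kN·m.

M_n ≈ 1320 kN·m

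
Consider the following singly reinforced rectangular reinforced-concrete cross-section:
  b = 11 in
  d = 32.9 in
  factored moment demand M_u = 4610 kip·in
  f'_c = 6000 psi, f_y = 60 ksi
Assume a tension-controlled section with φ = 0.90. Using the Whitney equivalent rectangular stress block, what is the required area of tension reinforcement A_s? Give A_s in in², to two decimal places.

M_n = M_u/φ = 4610/0.90 = 5122.22 kip·in.
From M_n = 0.85 f'_c a b (d − a/2):
a = d − √(d² − 2M_n/(0.85 f'_c b)) = 32.9 − √(32.9² − 2 × 5122.22/(0.85 × 6 × 11)) = 2.903 in.
A_s = 0.85 f'_c a b / f_y = 0.85 × 6 × 2.903 × 11 / 60 = 2.714 in².

A_s ≈ 2.71 in²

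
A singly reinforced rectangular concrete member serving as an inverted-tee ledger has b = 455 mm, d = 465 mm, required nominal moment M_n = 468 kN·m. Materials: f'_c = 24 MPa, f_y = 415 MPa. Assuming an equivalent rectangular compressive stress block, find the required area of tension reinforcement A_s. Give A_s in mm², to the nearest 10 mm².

A_s ≈ 2800 mm²

With M_n = 0.85 f'_c a b (d − a/2), solve the quadratic for a:
a = d − √(d² − 2M_n/(0.85 f'_c b)) = 465 − √(465² − 2 × 468×10⁶/(0.85 × 24 × 455)) = 125.32 mm.
A_s = 0.85 f'_c a b / f_y = 0.85 × 24 × 125.32 × 455 / 415 = 2802.9 mm².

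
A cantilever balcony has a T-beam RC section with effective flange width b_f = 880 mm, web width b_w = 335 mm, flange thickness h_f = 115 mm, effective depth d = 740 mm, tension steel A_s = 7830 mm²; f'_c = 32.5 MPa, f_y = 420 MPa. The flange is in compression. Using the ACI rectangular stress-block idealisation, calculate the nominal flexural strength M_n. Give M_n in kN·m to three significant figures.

M_n ≈ 2200 kN·m

Tension: T = A_s f_y = 7830 × 420 = 3288600 N.
Try a within the flange: a = T/(0.85 f'_c b_f) = 3288600/(0.85 × 32.5 × 880) = 135.28 mm.
a = 135.28 > h_f = 115 mm: the block extends into the web. Split into flange-overhang and web parts.
C_f = 0.85 f'_c (b_f − b_w) h_f = 0.85 × 32.5 × (880 − 335) × 115 = 1731397 N.
Remaining web compression depth: a_w = (T − C_f)/(0.85 f'_c b_w) = (3288600 − 1731397)/(0.85 × 32.5 × 335) = 168.27 mm.
M_n = C_f(d − h_f/2) + (T − C_f)(d − a_w/2) = 1731397 × (740 − 57.5) + 1557203 × (740 − 84.135) = 1181.68 + 1021.31 = 2202.99 × 10⁶ N·mm.
M_n = 2202.99 kN·m.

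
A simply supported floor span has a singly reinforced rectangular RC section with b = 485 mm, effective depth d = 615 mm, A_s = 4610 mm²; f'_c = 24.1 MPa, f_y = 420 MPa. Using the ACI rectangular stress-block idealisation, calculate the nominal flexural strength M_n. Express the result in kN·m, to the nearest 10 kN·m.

T = A_s f_y = 4610 × 420 = 1936200 N = 1936.2 kN.
From C = T: a = T/(0.85 f'_c b) = 1936200/(0.85 × 24.1 × 485) = 194.88 mm.
M_n = T(d − a/2) = 1936.2 kN × (615 − 97.44) mm = 1002.10 kN·m.

M_n ≈ 1000 kN·m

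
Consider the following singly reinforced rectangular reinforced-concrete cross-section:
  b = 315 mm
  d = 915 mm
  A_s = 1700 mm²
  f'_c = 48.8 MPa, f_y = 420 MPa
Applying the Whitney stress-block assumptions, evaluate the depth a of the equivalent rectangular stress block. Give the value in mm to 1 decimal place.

T = A_s f_y = 1700 × 420 = 714000 N = 714 kN.
Setting C = 0.85 f'_c a b equal to T: a = 714000/(0.85 × 48.8 × 315) = 54.6 mm.

a ≈ 54.6 mm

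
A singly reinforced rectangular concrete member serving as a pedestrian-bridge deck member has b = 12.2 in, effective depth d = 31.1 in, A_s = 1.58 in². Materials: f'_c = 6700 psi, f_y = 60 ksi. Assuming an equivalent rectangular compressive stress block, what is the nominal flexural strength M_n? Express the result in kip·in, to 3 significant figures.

T = A_s f_y = 1.58 × 60 = 94.8 kips.
a = T/(0.85 f'_c b) = 94.8/(0.85 × 6.7 × 12.2) = 1.364 in.
M_n = T(d − a/2) = 94.8 × (31.1 − 0.682) = 2883.6 kip·in.

M_n ≈ 2880 kip·in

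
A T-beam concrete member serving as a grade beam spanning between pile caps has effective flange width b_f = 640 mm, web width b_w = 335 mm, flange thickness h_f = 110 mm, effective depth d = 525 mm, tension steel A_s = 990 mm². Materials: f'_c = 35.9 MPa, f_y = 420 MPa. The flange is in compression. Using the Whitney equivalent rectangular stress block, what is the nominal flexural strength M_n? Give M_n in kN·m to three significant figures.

M_n ≈ 214 kN·m

Tension: T = A_s f_y = 990 × 420 = 415800 N.
Try a within the flange: a = T/(0.85 f'_c b_f) = 415800/(0.85 × 35.9 × 640) = 21.29 mm.
Since a = 21.29 ≤ h_f = 110 mm, the stress block lies entirely in the flange; analyse as a rectangular beam of width b_f.
M_n = T(d − a/2) = 415800 × (525 − 10.645) = 213.87 × 10⁶ N·mm.
M_n = 213.87 kN·m.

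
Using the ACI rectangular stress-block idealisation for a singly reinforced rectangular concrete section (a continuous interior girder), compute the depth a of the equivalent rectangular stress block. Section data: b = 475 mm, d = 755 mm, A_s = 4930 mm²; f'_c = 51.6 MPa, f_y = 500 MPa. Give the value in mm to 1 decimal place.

T = A_s f_y = 4930 × 500 = 2465000 N = 2465 kN.
Setting C = 0.85 f'_c a b equal to T: a = 2465000/(0.85 × 51.6 × 475) = 118.3 mm.

a ≈ 118.3 mm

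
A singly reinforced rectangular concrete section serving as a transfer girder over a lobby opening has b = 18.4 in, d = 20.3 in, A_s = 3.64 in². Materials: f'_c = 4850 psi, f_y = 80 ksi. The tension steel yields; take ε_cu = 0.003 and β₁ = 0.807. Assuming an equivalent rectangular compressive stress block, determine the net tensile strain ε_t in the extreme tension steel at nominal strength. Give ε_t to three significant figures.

ε_t ≈ 0.00980

a = A_s f_y/(0.85 f'_c b) = 3.839 in.
β₁ = 0.807, so c = a/β₁ = 3.839/0.807 = 4.757 in.
From the linear strain diagram with ε_cu = 0.003: ε_t = 0.003 (d − c)/c = 0.003 × (20.3 − 4.757)/4.757 = 0.00980.
Since ε_t ≥ 0.005, the section is tension-controlled.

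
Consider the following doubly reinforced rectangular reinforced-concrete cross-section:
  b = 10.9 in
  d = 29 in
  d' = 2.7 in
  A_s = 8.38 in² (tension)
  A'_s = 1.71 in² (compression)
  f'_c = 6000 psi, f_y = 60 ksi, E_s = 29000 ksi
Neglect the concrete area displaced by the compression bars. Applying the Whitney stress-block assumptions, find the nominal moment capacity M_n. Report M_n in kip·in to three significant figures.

M_n ≈ 12900 kip·in

Assume both steels yield.
a = (A_s − A'_s) f_y/(0.85 f'_c b) = (8.38 − 1.71) × 60/(0.85 × 6 × 10.9) = 7.199 in.
c = a/β₁ = 7.199/0.75 = 9.599 in; ε'_s = 0.003(c − d')/c = 0.0022 ≥ ε_y = 0.0021, so the compression steel yields.
M_n = (A_s − A'_s) f_y (d − a/2) + A'_s f_y (d − d') = 400.2 × (29 − 3.5995) + 102.6 × (29 − 2.7) = 10165.3 + 2698.4 = 12863.7 kip·in.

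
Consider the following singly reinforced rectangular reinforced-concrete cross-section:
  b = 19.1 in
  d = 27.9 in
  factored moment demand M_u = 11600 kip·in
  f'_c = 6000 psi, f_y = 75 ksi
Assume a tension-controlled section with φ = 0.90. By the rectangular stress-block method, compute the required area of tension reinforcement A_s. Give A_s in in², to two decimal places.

A_s ≈ 6.80 in²

M_n = M_u/φ = 11600/0.90 = 12888.9 kip·in.
From M_n = 0.85 f'_c a b (d − a/2):
a = d − √(d² − 2M_n/(0.85 f'_c b)) = 27.9 − √(27.9² − 2 × 12888.9/(0.85 × 6 × 19.1)) = 5.233 in.
A_s = 0.85 f'_c a b / f_y = 0.85 × 6 × 5.233 × 19.1 / 75 = 6.797 in².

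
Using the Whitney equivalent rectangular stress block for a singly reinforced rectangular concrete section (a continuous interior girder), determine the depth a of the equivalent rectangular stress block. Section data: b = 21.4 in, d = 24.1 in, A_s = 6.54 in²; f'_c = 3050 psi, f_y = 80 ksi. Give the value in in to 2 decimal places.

a ≈ 9.43 in

T = A_s f_y = 6.54 × 80 = 523.2 kips.
a = T/(0.85 f'_c b) = 523.2/(0.85 × 3.05 × 21.4) = 9.43 in.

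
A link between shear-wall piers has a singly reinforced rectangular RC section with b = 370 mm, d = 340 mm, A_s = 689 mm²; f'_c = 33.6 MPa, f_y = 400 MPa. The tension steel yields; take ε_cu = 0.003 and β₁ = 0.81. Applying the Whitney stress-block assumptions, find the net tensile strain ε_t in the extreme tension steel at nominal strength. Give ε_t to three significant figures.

ε_t ≈ 0.0287

a = A_s f_y/(0.85 f'_c b) = 26.08 mm.
β₁ = 0.81, so c = a/β₁ = 26.08/0.81 = 32.20 mm.
From the linear strain diagram with ε_cu = 0.003: ε_t = 0.003 (d − c)/c = 0.003 × (340 − 32.20)/32.20 = 0.0287.
Since ε_t ≥ 0.005, the section is tension-controlled.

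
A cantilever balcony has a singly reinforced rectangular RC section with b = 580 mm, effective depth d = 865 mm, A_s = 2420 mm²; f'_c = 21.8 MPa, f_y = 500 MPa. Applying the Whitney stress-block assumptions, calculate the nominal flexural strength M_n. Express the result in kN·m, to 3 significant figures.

T = A_s f_y = 2420 × 500 = 1210000 N = 1210 kN.
From C = T: a = T/(0.85 f'_c b) = 1210000/(0.85 × 21.8 × 580) = 112.59 mm.
M_n = T(d − a/2) = 1210 kN × (865 − 56.295) mm = 978.53 kN·m.

M_n ≈ 979 kN·m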